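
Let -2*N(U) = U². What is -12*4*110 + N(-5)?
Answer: -10585/2 ≈ -5292.5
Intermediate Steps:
N(U) = -U²/2
-12*4*110 + N(-5) = -12*4*110 - ½*(-5)² = -48*110 - ½*25 = -5280 - 25/2 = -10585/2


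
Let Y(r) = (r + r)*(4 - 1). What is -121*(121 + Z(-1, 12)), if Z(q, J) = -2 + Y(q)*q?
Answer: -15125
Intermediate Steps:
Y(r) = 6*r (Y(r) = (2*r)*3 = 6*r)
Z(q, J) = -2 + 6*q² (Z(q, J) = -2 + (6*q)*q = -2 + 6*q²)
-121*(121 + Z(-1, 12)) = -121*(121 + (-2 + 6*(-1)²)) = -121*(121 + (-2 + 6*1)) = -121*(121 + (-2 + 6)) = -121*(121 + 4) = -121*125 = -15125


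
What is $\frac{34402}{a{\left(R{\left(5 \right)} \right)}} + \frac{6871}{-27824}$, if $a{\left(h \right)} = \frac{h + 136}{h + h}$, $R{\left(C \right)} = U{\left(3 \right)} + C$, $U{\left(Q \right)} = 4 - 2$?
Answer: $\frac{13399834919}{3978832} \approx 3367.8$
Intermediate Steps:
$U{\left(Q \right)} = 2$ ($U{\left(Q \right)} = 4 - 2 = 2$)
$R{\left(C \right)} = 2 + C$
$a{\left(h \right)} = \frac{136 + h}{2 h}$
$\frac{34402}{a{\left(R{\left(5 \right)} \right)}} + \frac{6871}{-27824} = \frac{34402}{\frac{1}{2} \frac{1}{2 + 5} \left(136 + \left(2 + 5\right)\right)} + \frac{6871}{-27824} = \frac{34402}{\frac{1}{2} \cdot \frac{1}{7} \left(136 + 7\right)} + 6871 \left(- \frac{1}{27824}\right) = \frac{34402}{\frac{1}{2} \cdot \frac{1}{7} \cdot 143} - \frac{6871}{27824} = \frac{34402}{\frac{143}{14}} - \frac{6871}{27824} = 34402 \cdot \frac{14}{143} - \frac{6871}{27824} = \frac{481628}{143} - \frac{6871}{27824} = \frac{13399834919}{3978832}$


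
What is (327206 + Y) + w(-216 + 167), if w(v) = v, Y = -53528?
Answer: 273629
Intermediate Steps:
(327206 + Y) + w(-216 + 167) = (327206 - 53528) + (-216 + 167) = 273678 - 49 = 273629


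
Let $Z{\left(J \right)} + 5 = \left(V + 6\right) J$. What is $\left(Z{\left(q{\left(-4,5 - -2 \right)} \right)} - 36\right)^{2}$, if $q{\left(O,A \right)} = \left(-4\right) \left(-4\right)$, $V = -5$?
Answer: $625$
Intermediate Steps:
$q{\left(O,A \right)} = 16$
$Z{\left(J \right)} = -5 + J$ ($Z{\left(J \right)} = -5 + \left(-5 + 6\right) J = -5 + 1 J = -5 + J$)
$\left(Z{\left(q{\left(-4,5 - -2 \right)} \right)} - 36\right)^{2} = \left(\left(-5 + 16\right) - 36\right)^{2} = \left(11 - 36\right)^{2} = \left(-25\right)^{2} = 625$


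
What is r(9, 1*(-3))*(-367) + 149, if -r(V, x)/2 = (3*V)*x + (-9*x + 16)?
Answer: -27743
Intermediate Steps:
r(V, x) = -32 + 18*x - 6*V*x (r(V, x) = -2*((3*V)*x + (-9*x + 16)) = -2*(3*V*x + (16 - 9*x)) = -2*(16 - 9*x + 3*V*x) = -32 + 18*x - 6*V*x)
r(9, 1*(-3))*(-367) + 149 = (-32 + 18*(1*(-3)) - 6*9*1*(-3))*(-367) + 149 = (-32 + 18*(-3) - 6*9*(-3))*(-367) + 149 = (-32 - 54 + 162)*(-367) + 149 = 76*(-367) + 149 = -27892 + 149 = -27743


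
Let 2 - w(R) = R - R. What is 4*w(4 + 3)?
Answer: 8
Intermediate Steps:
w(R) = 2 (w(R) = 2 - (R - R) = 2 - 1*0 = 2 + 0 = 2)
4*w(4 + 3) = 4*2 = 8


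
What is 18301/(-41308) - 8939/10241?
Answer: -79524679/60433604 ≈ -1.3159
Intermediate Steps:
18301/(-41308) - 8939/10241 = 18301*(-1/41308) - 8939*1/10241 = -18301/41308 - 1277/1463 = -79524679/60433604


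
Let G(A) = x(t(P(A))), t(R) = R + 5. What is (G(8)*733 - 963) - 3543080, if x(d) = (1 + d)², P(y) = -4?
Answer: -3541111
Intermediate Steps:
t(R) = 5 + R
G(A) = 4 (G(A) = (1 + (5 - 4))² = (1 + 1)² = 2² = 4)
(G(8)*733 - 963) - 3543080 = (4*733 - 963) - 3543080 = (2932 - 963) - 3543080 = 1969 - 3543080 = -3541111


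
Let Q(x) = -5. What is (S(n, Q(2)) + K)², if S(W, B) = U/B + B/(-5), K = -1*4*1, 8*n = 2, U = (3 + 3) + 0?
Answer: 441/25 ≈ 17.640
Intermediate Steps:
U = 6 (U = 6 + 0 = 6)
n = ¼ (n = (⅛)*2 = ¼ ≈ 0.25000)
K = -4 (K = -4*1 = -4)
S(W, B) = 6/B - B/5 (S(W, B) = 6/B + B/(-5) = 6/B + B*(-⅕) = 6/B - B/5)
(S(n, Q(2)) + K)² = ((6/(-5) - ⅕*(-5)) - 4)² = ((6*(-⅕) + 1) - 4)² = ((-6/5 + 1) - 4)² = (-⅕ - 4)² = (-21/5)² = 441/25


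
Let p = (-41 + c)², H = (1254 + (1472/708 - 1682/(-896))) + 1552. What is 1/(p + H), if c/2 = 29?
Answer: 79296/245734841 ≈ 0.00032269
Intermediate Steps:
c = 58 (c = 2*29 = 58)
H = 222818297/79296 (H = (1254 + (1472*(1/708) - 1682*(-1/896))) + 1552 = (1254 + (368/177 + 841/448)) + 1552 = (1254 + 313721/79296) + 1552 = 99750905/79296 + 1552 = 222818297/79296 ≈ 2810.0)
p = 289 (p = (-41 + 58)² = 17² = 289)
1/(p + H) = 1/(289 + 222818297/79296) = 1/(245734841/79296) = 79296/245734841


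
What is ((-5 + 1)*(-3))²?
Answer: 144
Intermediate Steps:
((-5 + 1)*(-3))² = (-4*(-3))² = 12² = 144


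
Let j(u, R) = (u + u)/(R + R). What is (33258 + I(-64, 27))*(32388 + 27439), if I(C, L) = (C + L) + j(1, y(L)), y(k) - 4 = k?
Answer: 61612955604/31 ≈ 1.9875e+9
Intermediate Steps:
y(k) = 4 + k
j(u, R) = u/R (j(u, R) = (2*u)/((2*R)) = (2*u)*(1/(2*R)) = u/R)
I(C, L) = C + L + 1/(4 + L) (I(C, L) = (C + L) + 1/(4 + L) = C + L + 1/(4 + L))
(33258 + I(-64, 27))*(32388 + 27439) = (33258 + (1 + (4 + 27)*(-64 + 27))/(4 + 27))*(32388 + 27439) = (33258 + (1 + 31*(-37))/31)*59827 = (33258 + (1 - 1147)/31)*59827 = (33258 + (1/31)*(-1146))*59827 = (33258 - 1146/31)*59827 = (1029852/31)*59827 = 61612955604/31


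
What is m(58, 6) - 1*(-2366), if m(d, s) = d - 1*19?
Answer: 2405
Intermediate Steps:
m(d, s) = -19 + d (m(d, s) = d - 19 = -19 + d)
m(58, 6) - 1*(-2366) = (-19 + 58) - 1*(-2366) = 39 + 2366 = 2405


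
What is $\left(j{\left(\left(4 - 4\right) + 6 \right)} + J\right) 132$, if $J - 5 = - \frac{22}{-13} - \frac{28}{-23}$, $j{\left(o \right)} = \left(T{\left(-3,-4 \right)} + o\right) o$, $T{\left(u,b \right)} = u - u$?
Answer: $\frac{1733028}{299} \approx 5796.1$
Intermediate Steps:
$T{\left(u,b \right)} = 0$
$j{\left(o \right)} = o^{2}$ ($j{\left(o \right)} = \left(0 + o\right) o = o o = o^{2}$)
$J = \frac{2365}{299}$ ($J = 5 - \left(- \frac{28}{23} - \frac{22}{13}\right) = 5 - - \frac{870}{299} = 5 + \left(\frac{22}{13} + \frac{28}{23}\right) = 5 + \frac{870}{299} = \frac{2365}{299} \approx 7.9097$)
$\left(j{\left(\left(4 - 4\right) + 6 \right)} + J\right) 132 = \left(\left(\left(4 - 4\right) + 6\right)^{2} + \frac{2365}{299}\right) 132 = \left(\left(0 + 6\right)^{2} + \frac{2365}{299}\right) 132 = \left(6^{2} + \frac{2365}{299}\right) 132 = \left(36 + \frac{2365}{299}\right) 132 = \frac{13129}{299} \cdot 132 = \frac{1733028}{299}$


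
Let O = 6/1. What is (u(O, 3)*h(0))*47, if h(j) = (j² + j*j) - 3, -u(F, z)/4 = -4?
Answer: -2256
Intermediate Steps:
O = 6 (O = 6*1 = 6)
u(F, z) = 16 (u(F, z) = -4*(-4) = 16)
h(j) = -3 + 2*j² (h(j) = (j² + j²) - 3 = 2*j² - 3 = -3 + 2*j²)
(u(O, 3)*h(0))*47 = (16*(-3 + 2*0²))*47 = (16*(-3 + 2*0))*47 = (16*(-3 + 0))*47 = (16*(-3))*47 = -48*47 = -2256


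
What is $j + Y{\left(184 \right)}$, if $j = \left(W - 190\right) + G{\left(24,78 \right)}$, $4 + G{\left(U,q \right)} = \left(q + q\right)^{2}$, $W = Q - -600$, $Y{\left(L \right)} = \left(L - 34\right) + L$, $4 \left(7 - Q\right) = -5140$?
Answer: $26368$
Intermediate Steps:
$Q = 1292$ ($Q = 7 - -1285 = 7 + 1285 = 1292$)
$Y{\left(L \right)} = -34 + 2 L$ ($Y{\left(L \right)} = \left(-34 + L\right) + L = -34 + 2 L$)
$W = 1892$ ($W = 1292 - -600 = 1292 + 600 = 1892$)
$G{\left(U,q \right)} = -4 + 4 q^{2}$ ($G{\left(U,q \right)} = -4 + \left(q + q\right)^{2} = -4 + \left(2 q\right)^{2} = -4 + 4 q^{2}$)
$j = 26034$ ($j = \left(1892 - 190\right) - \left(4 - 4 \cdot 78^{2}\right) = 1702 + \left(-4 + 4 \cdot 6084\right) = 1702 + \left(-4 + 24336\right) = 1702 + 24332 = 26034$)
$j + Y{\left(184 \right)} = 26034 + \left(-34 + 2 \cdot 184\right) = 26034 + \left(-34 + 368\right) = 26034 + 334 = 26368$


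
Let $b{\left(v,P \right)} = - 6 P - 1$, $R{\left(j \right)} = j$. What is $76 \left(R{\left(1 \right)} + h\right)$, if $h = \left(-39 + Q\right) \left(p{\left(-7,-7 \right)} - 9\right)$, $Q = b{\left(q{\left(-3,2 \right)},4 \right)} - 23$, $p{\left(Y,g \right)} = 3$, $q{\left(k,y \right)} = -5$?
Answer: $39748$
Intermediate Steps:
$b{\left(v,P \right)} = -1 - 6 P$
$Q = -48$ ($Q = \left(-1 - 24\right) - 23 = -25 - 23 = -48$)
$h = 522$ ($h = \left(-39 - 48\right) \left(3 - 9\right) = \left(-87\right) \left(-6\right) = 522$)
$76 \left(R{\left(1 \right)} + h\right) = 76 \left(1 + 522\right) = 76 \cdot 523 = 39748$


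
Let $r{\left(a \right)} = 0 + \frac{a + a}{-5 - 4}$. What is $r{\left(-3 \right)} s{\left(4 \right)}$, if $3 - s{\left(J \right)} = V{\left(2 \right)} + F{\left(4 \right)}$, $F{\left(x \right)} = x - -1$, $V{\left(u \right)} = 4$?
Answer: $-4$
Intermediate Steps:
$F{\left(x \right)} = 1 + x$ ($F{\left(x \right)} = x + 1 = 1 + x$)
$s{\left(J \right)} = -6$ ($s{\left(J \right)} = 3 - \left(4 + \left(1 + 4\right)\right) = 3 - \left(4 + 5\right) = 3 - 9 = -6$)
$r{\left(a \right)} = - \frac{2 a}{9}$ ($r{\left(a \right)} = 0 + \frac{2 a}{-9} = 0 + 2 a \left(- \frac{1}{9}\right) = 0 - \frac{2 a}{9} = - \frac{2 a}{9}$)
$r{\left(-3 \right)} s{\left(4 \right)} = \left(- \frac{2}{9}\right) \left(-3\right) \left(-6\right) = \frac{2}{3} \left(-6\right) = -4$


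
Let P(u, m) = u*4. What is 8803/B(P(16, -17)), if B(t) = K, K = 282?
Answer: 8803/282 ≈ 31.216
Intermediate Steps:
P(u, m) = 4*u
B(t) = 282
8803/B(P(16, -17)) = 8803/282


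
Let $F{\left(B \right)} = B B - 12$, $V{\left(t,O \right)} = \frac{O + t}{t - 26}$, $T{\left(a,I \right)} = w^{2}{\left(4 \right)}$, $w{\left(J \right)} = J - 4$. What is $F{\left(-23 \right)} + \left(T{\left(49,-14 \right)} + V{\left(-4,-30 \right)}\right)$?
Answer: $\frac{7772}{15} \approx 518.13$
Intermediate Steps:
$w{\left(J \right)} = -4 + J$ ($w{\left(J \right)} = J - 4 = -4 + J$)
$T{\left(a,I \right)} = 0$ ($T{\left(a,I \right)} = \left(-4 + 4\right)^{2} = 0^{2} = 0$)
$V{\left(t,O \right)} = \frac{O + t}{-26 + t}$
$F{\left(B \right)} = -12 + B^{2}$ ($F{\left(B \right)} = B^{2} - 12 = -12 + B^{2}$)
$F{\left(-23 \right)} + \left(T{\left(49,-14 \right)} + V{\left(-4,-30 \right)}\right) = \left(-12 + \left(-23\right)^{2}\right) + \left(0 + \frac{-30 - 4}{-26 - 4}\right) = \left(-12 + 529\right) + \left(0 + \frac{1}{-30} \left(-34\right)\right) = 517 + \left(0 - - \frac{17}{15}\right) = 517 + \left(0 + \frac{17}{15}\right) = 517 + \frac{17}{15} = \frac{7772}{15}$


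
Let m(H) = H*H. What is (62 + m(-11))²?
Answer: 33489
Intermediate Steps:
m(H) = H²
(62 + m(-11))² = (62 + (-11)²)² = (62 + 121)² = 183² = 33489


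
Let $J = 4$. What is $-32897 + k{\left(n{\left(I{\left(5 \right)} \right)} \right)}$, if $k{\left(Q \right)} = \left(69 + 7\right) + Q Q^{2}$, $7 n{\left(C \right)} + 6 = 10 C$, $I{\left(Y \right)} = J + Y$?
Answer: $-31093$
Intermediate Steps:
$I{\left(Y \right)} = 4 + Y$
$n{\left(C \right)} = - \frac{6}{7} + \frac{10 C}{7}$
$k{\left(Q \right)} = 76 + Q^{3}$
$-32897 + k{\left(n{\left(I{\left(5 \right)} \right)} \right)} = -32897 + \left(76 + \left(- \frac{6}{7} + \frac{10 \left(4 + 5\right)}{7}\right)^{3}\right) = -32897 + \left(76 + \left(- \frac{6}{7} + \frac{10}{7} \cdot 9\right)^{3}\right) = -32897 + \left(76 + \left(- \frac{6}{7} + \frac{90}{7}\right)^{3}\right) = -32897 + \left(76 + 12^{3}\right) = -32897 + \left(76 + 1728\right) = -32897 + 1804 = -31093$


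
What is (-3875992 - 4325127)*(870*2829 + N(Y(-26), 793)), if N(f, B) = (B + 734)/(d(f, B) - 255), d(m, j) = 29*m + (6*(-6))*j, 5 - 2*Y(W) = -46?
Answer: -377638165388427188/18709 ≈ -2.0185e+13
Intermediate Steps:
Y(W) = 51/2 (Y(W) = 5/2 - ½*(-46) = 5/2 + 23 = 51/2)
d(m, j) = -36*j + 29*m (d(m, j) = 29*m - 36*j = -36*j + 29*m)
N(f, B) = (734 + B)/(-255 - 36*B + 29*f) (N(f, B) = (B + 734)/((-36*B + 29*f) - 255) = (734 + B)/(-255 - 36*B + 29*f))
(-3875992 - 4325127)*(870*2829 + N(Y(-26), 793)) = (-3875992 - 4325127)*(870*2829 + (734 + 793)/(-255 - 36*793 + 29*(51/2))) = -8201119*(2461230 + 1527/(-255 - 28548 + 1479/2)) = -8201119*(2461230 + 1527/(-56127/2)) = -8201119*(2461230 - 2/56127*1527) = -8201119*(2461230 - 1018/18709) = -8201119*46047151052/18709 = -377638165388427188/18709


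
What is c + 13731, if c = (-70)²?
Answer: 18631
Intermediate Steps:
c = 4900
c + 13731 = 4900 + 13731 = 18631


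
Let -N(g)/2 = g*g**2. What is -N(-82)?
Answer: -1102736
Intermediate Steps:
N(g) = -2*g**3 (N(g) = -2*g*g**2 = -2*g**3)
-N(-82) = -(-2)*(-82)**3 = -(-2)*(-551368) = -1*1102736 = -1102736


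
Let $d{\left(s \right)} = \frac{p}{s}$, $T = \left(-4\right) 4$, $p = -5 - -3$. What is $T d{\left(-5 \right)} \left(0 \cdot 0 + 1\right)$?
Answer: $- \frac{32}{5} \approx -6.4$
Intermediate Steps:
$p = -2$ ($p = -5 + 3 = -2$)
$T = -16$
$d{\left(s \right)} = - \frac{2}{s}$
$T d{\left(-5 \right)} \left(0 \cdot 0 + 1\right) = - 16 \left(- \frac{2}{-5}\right) \left(0 \cdot 0 + 1\right) = - 16 \left(\left(-2\right) \left(- \frac{1}{5}\right)\right) \left(0 + 1\right) = \left(-16\right) \frac{2}{5} \cdot 1 = \left(- \frac{32}{5}\right) 1 = - \frac{32}{5}$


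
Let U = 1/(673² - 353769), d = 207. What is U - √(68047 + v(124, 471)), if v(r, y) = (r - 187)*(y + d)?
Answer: 1/99160 - 7*√517 ≈ -159.16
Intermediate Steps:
U = 1/99160 (U = 1/(452929 - 353769) = 1/99160 ≈ 1.0085e-5)
v(r, y) = (-187 + r)*(207 + y) (v(r, y) = (r - 187)*(y + 207) = (-187 + r)*(207 + y))
U - √(68047 + v(124, 471)) = 1/99160 - √(68047 + (-38709 - 187*471 + 207*124 + 124*471)) = 1/99160 - √(68047 + (-38709 - 88077 + 25668 + 58404)) = 1/99160 - √(68047 - 42714) = 1/99160 - √25333 = 1/99160 - 7*√517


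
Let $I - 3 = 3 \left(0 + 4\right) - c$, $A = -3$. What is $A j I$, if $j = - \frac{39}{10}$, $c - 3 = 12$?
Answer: $0$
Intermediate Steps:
$c = 15$ ($c = 3 + 12 = 15$)
$I = 0$ ($I = 3 + \left(3 \left(0 + 4\right) - 15\right) = 3 + \left(3 \cdot 4 - 15\right) = 3 + \left(12 - 15\right) = 3 - 3 = 0$)
$j = - \frac{39}{10}$ ($j = \left(-39\right) \frac{1}{10} = - \frac{39}{10} \approx -3.9$)
$A j I = \left(-3\right) \left(- \frac{39}{10}\right) 0 = \frac{117}{10} \cdot 0 = 0$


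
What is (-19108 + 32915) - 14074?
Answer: -267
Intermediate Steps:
(-19108 + 32915) - 14074 = 13807 - 14074 = -267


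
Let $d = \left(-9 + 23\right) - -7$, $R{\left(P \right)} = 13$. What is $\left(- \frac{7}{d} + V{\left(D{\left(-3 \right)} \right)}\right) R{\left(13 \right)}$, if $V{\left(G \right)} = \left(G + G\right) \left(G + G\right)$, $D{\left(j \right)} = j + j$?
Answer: $\frac{5603}{3} \approx 1867.7$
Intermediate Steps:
$D{\left(j \right)} = 2 j$
$d = 21$ ($d = 14 + 7 = 21$)
$V{\left(G \right)} = 4 G^{2}$ ($V{\left(G \right)} = 2 G 2 G = 4 G^{2}$)
$\left(- \frac{7}{d} + V{\left(D{\left(-3 \right)} \right)}\right) R{\left(13 \right)} = \left(- \frac{7}{21} + 4 \left(2 \left(-3\right)\right)^{2}\right) 13 = \left(\left(-7\right) \frac{1}{21} + 4 \left(-6\right)^{2}\right) 13 = \left(- \frac{1}{3} + 4 \cdot 36\right) 13 = \left(- \frac{1}{3} + 144\right) 13 = \frac{431}{3} \cdot 13 = \frac{5603}{3}$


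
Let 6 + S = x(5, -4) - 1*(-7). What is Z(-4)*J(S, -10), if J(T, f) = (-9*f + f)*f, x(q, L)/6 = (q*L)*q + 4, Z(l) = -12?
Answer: 9600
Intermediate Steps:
x(q, L) = 24 + 6*L*q² (x(q, L) = 6*((q*L)*q + 4) = 6*((L*q)*q + 4) = 6*(L*q² + 4) = 6*(4 + L*q²) = 24 + 6*L*q²)
S = -575 (S = -6 + ((24 + 6*(-4)*5²) - 1*(-7)) = -6 + ((24 + 6*(-4)*25) + 7) = -6 + ((24 - 600) + 7) = -6 + (-576 + 7) = -6 - 569 = -575)
J(T, f) = -8*f² (J(T, f) = (-8*f)*f = -8*f²)
Z(-4)*J(S, -10) = -(-96)*(-10)² = -(-96)*100 = -12*(-800) = 9600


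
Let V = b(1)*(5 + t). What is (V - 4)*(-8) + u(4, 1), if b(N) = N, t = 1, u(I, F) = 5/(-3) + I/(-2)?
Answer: -59/3 ≈ -19.667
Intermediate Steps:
u(I, F) = -5/3 - I/2 (u(I, F) = 5*(-1/3) + I*(-1/2) = -5/3 - I/2)
V = 6 (V = 1*(5 + 1) = 1*6 = 6)
(V - 4)*(-8) + u(4, 1) = (6 - 4)*(-8) + (-5/3 - 1/2*4) = 2*(-8) + (-5/3 - 2) = -16 - 11/3 = -59/3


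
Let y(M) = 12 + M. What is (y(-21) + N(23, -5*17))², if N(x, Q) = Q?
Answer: 8836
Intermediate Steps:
(y(-21) + N(23, -5*17))² = ((12 - 21) - 5*17)² = (-9 - 85)² = (-94)² = 8836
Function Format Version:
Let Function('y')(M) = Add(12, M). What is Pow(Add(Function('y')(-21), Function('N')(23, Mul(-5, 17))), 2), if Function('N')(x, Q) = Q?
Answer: 8836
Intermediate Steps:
Pow(Add(Function('y')(-21), Function('N')(23, Mul(-5, 17))), 2) = Pow(Add(Add(12, -21), Mul(-5, 17)), 2) = Pow(Add(-9, -85), 2) = Pow(-94, 2) = 8836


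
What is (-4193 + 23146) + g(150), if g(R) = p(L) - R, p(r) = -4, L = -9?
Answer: 18799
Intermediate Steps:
g(R) = -4 - R
(-4193 + 23146) + g(150) = (-4193 + 23146) + (-4 - 1*150) = 18953 + (-4 - 150) = 18953 - 154 = 18799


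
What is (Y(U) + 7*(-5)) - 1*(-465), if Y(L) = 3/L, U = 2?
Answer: 863/2 ≈ 431.50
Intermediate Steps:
(Y(U) + 7*(-5)) - 1*(-465) = (3/2 + 7*(-5)) - 1*(-465) = (3*(1/2) - 35) + 465 = (3/2 - 35) + 465 = -67/2 + 465 = 863/2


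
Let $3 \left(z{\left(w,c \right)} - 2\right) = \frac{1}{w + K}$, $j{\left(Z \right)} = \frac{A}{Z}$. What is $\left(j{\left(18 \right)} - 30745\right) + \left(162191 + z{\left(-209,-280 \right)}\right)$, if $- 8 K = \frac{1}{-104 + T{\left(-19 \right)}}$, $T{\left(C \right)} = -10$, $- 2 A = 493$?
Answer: $\frac{901882741501}{6861852} \approx 1.3143 \cdot 10^{5}$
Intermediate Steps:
$A = - \frac{493}{2}$ ($A = \left(- \frac{1}{2}\right) 493 = - \frac{493}{2} \approx -246.5$)
$j{\left(Z \right)} = - \frac{493}{2 Z}$
$K = \frac{1}{912}$ ($K = - \frac{1}{8 \left(-104 - 10\right)} = - \frac{1}{8 \left(-114\right)} = \left(- \frac{1}{8}\right) \left(- \frac{1}{114}\right) = \frac{1}{912} \approx 0.0010965$)
$z{\left(w,c \right)} = 2 + \frac{1}{3 \left(\frac{1}{912} + w\right)}$ ($z{\left(w,c \right)} = 2 + \frac{1}{3 \left(w + \frac{1}{912}\right)} = 2 + \frac{1}{3 \left(\frac{1}{912} + w\right)}$)
$\left(j{\left(18 \right)} - 30745\right) + \left(162191 + z{\left(-209,-280 \right)}\right) = \left(- \frac{493}{2 \cdot 18} - 30745\right) + \left(162191 + \frac{6 \left(51 + 304 \left(-209\right)\right)}{1 + 912 \left(-209\right)}\right) = \left(\left(- \frac{493}{2}\right) \frac{1}{18} - 30745\right) + \left(162191 + \frac{6 \left(51 - 63536\right)}{1 - 190608}\right) = \left(- \frac{493}{36} - 30745\right) + \left(162191 + 6 \frac{1}{-190607} \left(-63485\right)\right) = - \frac{1107313}{36} + \left(162191 + 6 \left(- \frac{1}{190607}\right) \left(-63485\right)\right) = - \frac{1107313}{36} + \left(162191 + \frac{380910}{190607}\right) = - \frac{1107313}{36} + \frac{30915120847}{190607} = \frac{901882741501}{6861852}$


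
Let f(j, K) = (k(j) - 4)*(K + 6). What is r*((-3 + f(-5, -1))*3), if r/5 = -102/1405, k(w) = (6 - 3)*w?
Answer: 29988/281 ≈ 106.72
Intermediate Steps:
k(w) = 3*w
f(j, K) = (-4 + 3*j)*(6 + K) (f(j, K) = (3*j - 4)*(K + 6) = (-4 + 3*j)*(6 + K))
r = -102/281 (r = 5*(-102/1405) = -102/281 ≈ -0.36299)
r*((-3 + f(-5, -1))*3) = -102*(-3 + (-24 - 4*(-1) + 18*(-5) + 3*(-1)*(-5)))*3/281 = -102*(-3 + (-24 + 4 - 90 + 15))*3/281 = -102*(-3 - 95)*3/281 = -(-9996)*3/281 = -102/281*(-294) = 29988/281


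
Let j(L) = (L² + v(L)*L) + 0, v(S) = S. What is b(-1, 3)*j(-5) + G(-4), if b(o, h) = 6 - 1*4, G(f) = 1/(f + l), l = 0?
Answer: 399/4 ≈ 99.750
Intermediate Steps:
G(f) = 1/f (G(f) = 1/(f + 0) = 1/f)
b(o, h) = 2 (b(o, h) = 6 - 4 = 2)
j(L) = 2*L² (j(L) = (L² + L*L) + 0 = (L² + L²) + 0 = 2*L² + 0 = 2*L²)
b(-1, 3)*j(-5) + G(-4) = 2*(2*(-5)²) + 1/(-4) = 2*(2*25) - ¼ = 2*50 - ¼ = 100 - ¼ = 399/4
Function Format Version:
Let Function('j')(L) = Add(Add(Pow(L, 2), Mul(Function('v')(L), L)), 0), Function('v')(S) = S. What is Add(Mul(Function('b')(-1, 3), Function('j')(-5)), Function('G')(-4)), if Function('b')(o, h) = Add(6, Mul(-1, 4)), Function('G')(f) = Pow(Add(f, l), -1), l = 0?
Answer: Rational(399, 4) ≈ 99.750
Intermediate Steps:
Function('G')(f) = Pow(f, -1) (Function('G')(f) = Pow(Add(f, 0), -1) = Pow(f, -1))
Function('b')(o, h) = 2 (Function('b')(o, h) = Add(6, -4) = 2)
Function('j')(L) = Mul(2, Pow(L, 2)) (Function('j')(L) = Add(Add(Pow(L, 2), Mul(L, L)), 0) = Add(Add(Pow(L, 2), Pow(L, 2)), 0) = Add(Mul(2, Pow(L, 2)), 0) = Mul(2, Pow(L, 2)))
Add(Mul(Function('b')(-1, 3), Function('j')(-5)), Function('G')(-4)) = Add(Mul(2, Mul(2, Pow(-5, 2))), Pow(-4, -1)) = Add(Mul(2, Mul(2, 25)), Rational(-1, 4)) = Add(Mul(2, 50), Rational(-1, 4)) = Add(100, Rational(-1, 4)) = Rational(399, 4)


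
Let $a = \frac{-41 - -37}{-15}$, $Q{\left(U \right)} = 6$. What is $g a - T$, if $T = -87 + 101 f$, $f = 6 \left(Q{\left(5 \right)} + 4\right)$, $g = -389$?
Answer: $- \frac{91151}{15} \approx -6076.7$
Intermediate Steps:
$f = 60$ ($f = 6 \left(6 + 4\right) = 6 \cdot 10 = 60$)
$T = 5973$ ($T = -87 + 101 \cdot 60 = -87 + 6060 = 5973$)
$a = \frac{4}{15}$ ($a = \left(-41 + 37\right) \left(- \frac{1}{15}\right) = \left(-4\right) \left(- \frac{1}{15}\right) = \frac{4}{15} \approx 0.26667$)
$g a - T = \left(-389\right) \frac{4}{15} - 5973 = - \frac{1556}{15} - 5973 = - \frac{91151}{15}$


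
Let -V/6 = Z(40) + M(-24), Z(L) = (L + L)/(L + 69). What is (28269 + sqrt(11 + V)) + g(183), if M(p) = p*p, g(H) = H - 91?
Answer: 28361 + I*sqrt(40982365)/109 ≈ 28361.0 + 58.732*I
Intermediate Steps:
g(H) = -91 + H
M(p) = p**2
Z(L) = 2*L/(69 + L) (Z(L) = (2*L)/(69 + L) = 2*L/(69 + L))
V = -377184/109 (V = -6*(2*40/(69 + 40) + (-24)**2) = -6*(2*40/109 + 576) = -6*(2*40*(1/109) + 576) = -6*(80/109 + 576) = -6*62864/109 = -377184/109 ≈ -3460.4)
(28269 + sqrt(11 + V)) + g(183) = (28269 + sqrt(11 - 377184/109)) + (-91 + 183) = (28269 + sqrt(-375985/109)) + 92 = (28269 + I*sqrt(40982365)/109) + 92 = 28361 + I*sqrt(40982365)/109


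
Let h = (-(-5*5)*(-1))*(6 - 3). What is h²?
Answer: 5625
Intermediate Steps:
h = -75 (h = -(-25)*(-1)*3 = -1*25*3 = -25*3 = -75)
h² = (-75)² = 5625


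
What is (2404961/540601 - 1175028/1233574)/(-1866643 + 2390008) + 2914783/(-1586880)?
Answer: -6782036412640787251051/3692321892616668345792 ≈ -1.8368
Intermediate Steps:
(2404961/540601 - 1175028/1233574)/(-1866643 + 2390008) + 2914783/(-1586880) = (2404961*(1/540601) - 1175028*1/1233574)/523365 + 2914783*(-1/1586880) = (2404961/540601 - 587514/616787)*(1/523365) - 2914783/1586880 = (1165738024393/333435668987)*(1/523365) - 2914783/1586880 = 1165738024393/174508558899381255 - 2914783/1586880 = -6782036412640787251051/3692321892616668345792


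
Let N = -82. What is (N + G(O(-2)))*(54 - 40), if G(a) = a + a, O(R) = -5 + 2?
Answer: -1232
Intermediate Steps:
O(R) = -3
G(a) = 2*a
(N + G(O(-2)))*(54 - 40) = (-82 + 2*(-3))*(54 - 40) = (-82 - 6)*14 = -88*14 = -1232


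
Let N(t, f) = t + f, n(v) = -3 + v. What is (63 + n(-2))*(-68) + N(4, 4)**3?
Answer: -3432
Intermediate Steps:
N(t, f) = f + t
(63 + n(-2))*(-68) + N(4, 4)**3 = (63 + (-3 - 2))*(-68) + (4 + 4)**3 = (63 - 5)*(-68) + 8**3 = 58*(-68) + 512 = -3944 + 512 = -3432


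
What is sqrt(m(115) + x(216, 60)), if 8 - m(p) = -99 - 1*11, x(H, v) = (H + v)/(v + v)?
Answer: sqrt(12030)/10 ≈ 10.968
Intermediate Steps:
x(H, v) = (H + v)/(2*v) (x(H, v) = (H + v)/((2*v)) = (H + v)*(1/(2*v)) = (H + v)/(2*v))
m(p) = 118 (m(p) = 8 - (-99 - 1*11) = 8 - (-99 - 11) = 8 - 1*(-110) = 8 + 110 = 118)
sqrt(m(115) + x(216, 60)) = sqrt(118 + (1/2)*(216 + 60)/60) = sqrt(118 + (1/2)*(1/60)*276) = sqrt(118 + 23/10) = sqrt(1203/10) = sqrt(12030)/10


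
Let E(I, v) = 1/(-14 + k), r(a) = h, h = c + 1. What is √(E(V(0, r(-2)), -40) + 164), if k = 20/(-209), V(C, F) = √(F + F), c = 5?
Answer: √1422726510/2946 ≈ 12.803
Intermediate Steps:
h = 6 (h = 5 + 1 = 6)
r(a) = 6
V(C, F) = √2*√F (V(C, F) = √(2*F) = √2*√F)
k = -20/209 (k = 20*(-1/209) = -20/209 ≈ -0.095694)
E(I, v) = -209/2946 (E(I, v) = 1/(-14 - 20/209) = 1/(-2946/209) = -209/2946)
√(E(V(0, r(-2)), -40) + 164) = √(-209/2946 + 164) = √(482935/2946) = √1422726510/2946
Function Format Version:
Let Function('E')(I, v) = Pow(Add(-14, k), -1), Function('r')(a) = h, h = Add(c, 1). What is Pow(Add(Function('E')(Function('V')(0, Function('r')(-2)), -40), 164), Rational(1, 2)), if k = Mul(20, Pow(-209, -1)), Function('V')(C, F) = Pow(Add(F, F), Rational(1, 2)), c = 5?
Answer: Mul(Rational(1, 2946), Pow(1422726510, Rational(1, 2))) ≈ 12.803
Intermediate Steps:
h = 6 (h = Add(5, 1) = 6)
Function('r')(a) = 6
Function('V')(C, F) = Mul(Pow(2, Rational(1, 2)), Pow(F, Rational(1, 2))) (Function('V')(C, F) = Pow(Mul(2, F), Rational(1, 2)) = Mul(Pow(2, Rational(1, 2)), Pow(F, Rational(1, 2))))
k = Rational(-20, 209) (k = Mul(20, Rational(-1, 209)) = Rational(-20, 209) ≈ -0.095694)
Function('E')(I, v) = Rational(-209, 2946) (Function('E')(I, v) = Pow(Add(-14, Rational(-20, 209)), -1) = Pow(Rational(-2946, 209), -1) = Rational(-209, 2946))
Pow(Add(Function('E')(Function('V')(0, Function('r')(-2)), -40), 164), Rational(1, 2)) = Pow(Add(Rational(-209, 2946), 164), Rational(1, 2)) = Pow(Rational(482935, 2946), Rational(1, 2)) = Mul(Rational(1, 2946), Pow(1422726510, Rational(1, 2)))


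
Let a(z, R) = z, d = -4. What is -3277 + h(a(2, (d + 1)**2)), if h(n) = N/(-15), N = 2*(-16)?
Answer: -49123/15 ≈ -3274.9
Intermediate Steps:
N = -32
h(n) = 32/15 (h(n) = -32/(-15) = -32*(-1/15) = 32/15)
-3277 + h(a(2, (d + 1)**2)) = -3277 + 32/15 = -49123/15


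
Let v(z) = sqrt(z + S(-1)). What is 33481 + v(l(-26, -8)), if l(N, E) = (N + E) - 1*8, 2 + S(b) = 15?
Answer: 33481 + I*sqrt(29) ≈ 33481.0 + 5.3852*I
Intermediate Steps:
S(b) = 13 (S(b) = -2 + 15 = 13)
l(N, E) = -8 + E + N (l(N, E) = (E + N) - 8 = -8 + E + N)
v(z) = sqrt(13 + z) (v(z) = sqrt(z + 13) = sqrt(13 + z))
33481 + v(l(-26, -8)) = 33481 + sqrt(13 + (-8 - 8 - 26)) = 33481 + sqrt(13 - 42) = 33481 + sqrt(-29) = 33481 + I*sqrt(29)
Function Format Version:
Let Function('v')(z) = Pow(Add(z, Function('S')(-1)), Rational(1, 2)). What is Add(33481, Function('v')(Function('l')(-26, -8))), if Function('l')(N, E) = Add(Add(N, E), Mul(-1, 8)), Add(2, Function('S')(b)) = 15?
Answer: Add(33481, Mul(I, Pow(29, Rational(1, 2)))) ≈ Add(33481., Mul(5.3852, I))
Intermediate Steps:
Function('S')(b) = 13 (Function('S')(b) = Add(-2, 15) = 13)
Function('l')(N, E) = Add(-8, E, N) (Function('l')(N, E) = Add(Add(E, N), -8) = Add(-8, E, N))
Function('v')(z) = Pow(Add(13, z), Rational(1, 2)) (Function('v')(z) = Pow(Add(z, 13), Rational(1, 2)) = Pow(Add(13, z), Rational(1, 2)))
Add(33481, Function('v')(Function('l')(-26, -8))) = Add(33481, Pow(Add(13, Add(-8, -8, -26)), Rational(1, 2))) = Add(33481, Pow(Add(13, -42), Rational(1, 2))) = Add(33481, Pow(-29, Rational(1, 2))) = Add(33481, Mul(I, Pow(29, Rational(1, 2))))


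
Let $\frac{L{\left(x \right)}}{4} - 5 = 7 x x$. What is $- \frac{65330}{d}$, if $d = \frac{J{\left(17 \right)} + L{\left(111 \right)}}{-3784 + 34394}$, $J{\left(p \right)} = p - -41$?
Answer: $- \frac{999875650}{172533} \approx -5795.3$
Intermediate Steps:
$L{\left(x \right)} = 20 + 28 x^{2}$ ($L{\left(x \right)} = 20 + 4 \cdot 7 x x = 20 + 4 \cdot 7 x^{2} = 20 + 28 x^{2}$)
$J{\left(p \right)} = 41 + p$ ($J{\left(p \right)} = p + 41 = 41 + p$)
$d = \frac{172533}{15305}$ ($d = \frac{\left(41 + 17\right) + \left(20 + 28 \cdot 111^{2}\right)}{-3784 + 34394} = \frac{58 + \left(20 + 28 \cdot 12321\right)}{30610} = \left(58 + \left(20 + 344988\right)\right) \frac{1}{30610} = \left(58 + 345008\right) \frac{1}{30610} = 345066 \cdot \frac{1}{30610} = \frac{172533}{15305} \approx 11.273$)
$- \frac{65330}{d} = - \frac{65330}{\frac{172533}{15305}} = \left(-65330\right) \frac{15305}{172533} = - \frac{999875650}{172533}$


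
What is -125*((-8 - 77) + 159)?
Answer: -9250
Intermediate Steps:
-125*((-8 - 77) + 159) = -125*(-85 + 159) = -125*74 = -9250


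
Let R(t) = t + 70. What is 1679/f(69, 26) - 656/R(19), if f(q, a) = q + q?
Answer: 2561/534 ≈ 4.7959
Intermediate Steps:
R(t) = 70 + t
f(q, a) = 2*q
1679/f(69, 26) - 656/R(19) = 1679/((2*69)) - 656/(70 + 19) = 1679/138 - 656/89 = 1679*(1/138) - 656*1/89 = 73/6 - 656/89 = 2561/534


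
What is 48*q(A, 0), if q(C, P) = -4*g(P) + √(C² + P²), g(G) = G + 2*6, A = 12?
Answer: -1728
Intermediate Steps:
g(G) = 12 + G (g(G) = G + 12 = 12 + G)
q(C, P) = -48 + √(C² + P²) - 4*P (q(C, P) = -4*(12 + P) + √(C² + P²) = (-48 - 4*P) + √(C² + P²) = -48 + √(C² + P²) - 4*P)
48*q(A, 0) = 48*(-48 + √(12² + 0²) - 4*0) = 48*(-48 + √(144 + 0) + 0) = 48*(-48 + √144 + 0) = 48*(-48 + 12 + 0) = 48*(-36) = -1728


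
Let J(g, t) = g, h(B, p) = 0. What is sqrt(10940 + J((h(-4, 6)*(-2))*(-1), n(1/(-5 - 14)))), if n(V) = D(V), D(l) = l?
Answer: 2*sqrt(2735) ≈ 104.59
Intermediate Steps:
n(V) = V
sqrt(10940 + J((h(-4, 6)*(-2))*(-1), n(1/(-5 - 14)))) = sqrt(10940 + (0*(-2))*(-1)) = sqrt(10940 + 0*(-1)) = sqrt(10940 + 0) = sqrt(10940) = 2*sqrt(2735)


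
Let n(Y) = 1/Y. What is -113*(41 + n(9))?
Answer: -41810/9 ≈ -4645.6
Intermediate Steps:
-113*(41 + n(9)) = -113*(41 + 1/9) = -113*370/9 = -41810/9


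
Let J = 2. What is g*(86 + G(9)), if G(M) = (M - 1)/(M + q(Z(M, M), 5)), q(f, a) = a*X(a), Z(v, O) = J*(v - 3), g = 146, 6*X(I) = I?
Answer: 998932/79 ≈ 12645.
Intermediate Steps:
X(I) = I/6
Z(v, O) = -6 + 2*v (Z(v, O) = 2*(v - 3) = 2*(-3 + v) = -6 + 2*v)
q(f, a) = a²/6 (q(f, a) = a*(a/6) = a²/6)
G(M) = (-1 + M)/(25/6 + M) (G(M) = (M - 1)/(M + (⅙)*5²) = (-1 + M)/(M + (⅙)*25) = (-1 + M)/(M + 25/6) = (-1 + M)/(25/6 + M))
g*(86 + G(9)) = 146*(86 + 6*(-1 + 9)/(25 + 6*9)) = 146*(86 + 6*8/(25 + 54)) = 146*(86 + 6*8/79) = 146*(86 + 6*(1/79)*8) = 146*(86 + 48/79) = 146*(6842/79) = 998932/79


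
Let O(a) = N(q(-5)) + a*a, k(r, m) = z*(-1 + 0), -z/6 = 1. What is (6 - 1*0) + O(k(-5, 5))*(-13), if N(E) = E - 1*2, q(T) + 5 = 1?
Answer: -384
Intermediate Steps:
q(T) = -4 (q(T) = -5 + 1 = -4)
N(E) = -2 + E (N(E) = E - 2 = -2 + E)
z = -6 (z = -6*1 = -6)
k(r, m) = 6 (k(r, m) = -6*(-1 + 0) = -6*(-1) = 6)
O(a) = -6 + a² (O(a) = (-2 - 4) + a*a = -6 + a²)
(6 - 1*0) + O(k(-5, 5))*(-13) = (6 - 1*0) + (-6 + 6²)*(-13) = (6 + 0) + (-6 + 36)*(-13) = 6 + 30*(-13) = 6 - 390 = -384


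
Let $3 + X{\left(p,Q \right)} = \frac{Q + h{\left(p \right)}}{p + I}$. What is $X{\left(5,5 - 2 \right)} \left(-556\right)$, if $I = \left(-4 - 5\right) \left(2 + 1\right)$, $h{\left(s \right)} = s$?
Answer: $\frac{20572}{11} \approx 1870.2$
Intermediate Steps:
$I = -27$ ($I = \left(-9\right) 3 = -27$)
$X{\left(p,Q \right)} = -3 + \frac{Q + p}{-27 + p}$ ($X{\left(p,Q \right)} = -3 + \frac{Q + p}{p - 27} = -3 + \frac{Q + p}{-27 + p}$)
$X{\left(5,5 - 2 \right)} \left(-556\right) = \frac{81 + \left(5 - 2\right) - 10}{-27 + 5} \left(-556\right) = \frac{81 + \left(5 - 2\right) - 10}{-22} \left(-556\right) = - \frac{81 + 3 - 10}{22} \left(-556\right) = \left(- \frac{1}{22}\right) 74 \left(-556\right) = \left(- \frac{37}{11}\right) \left(-556\right) = \frac{20572}{11}$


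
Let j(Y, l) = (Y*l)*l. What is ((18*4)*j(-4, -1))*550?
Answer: -158400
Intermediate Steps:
j(Y, l) = Y*l²
((18*4)*j(-4, -1))*550 = ((18*4)*(-4*(-1)²))*550 = (72*(-4*1))*550 = (72*(-4))*550 = -288*550 = -158400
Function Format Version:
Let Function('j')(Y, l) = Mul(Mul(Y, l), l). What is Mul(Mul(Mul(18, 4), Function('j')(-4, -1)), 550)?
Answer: -158400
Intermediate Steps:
Function('j')(Y, l) = Mul(Y, Pow(l, 2))
Mul(Mul(Mul(18, 4), Function('j')(-4, -1)), 550) = Mul(Mul(Mul(18, 4), Mul(-4, Pow(-1, 2))), 550) = Mul(Mul(72, Mul(-4, 1)), 550) = Mul(Mul(72, -4), 550) = Mul(-288, 550) = -158400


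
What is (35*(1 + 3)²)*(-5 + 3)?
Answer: -1120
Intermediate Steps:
(35*(1 + 3)²)*(-5 + 3) = (35*4²)*(-2) = (35*16)*(-2) = 560*(-2) = -1120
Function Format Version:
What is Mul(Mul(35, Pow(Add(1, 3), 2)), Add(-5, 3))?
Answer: -1120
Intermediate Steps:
Mul(Mul(35, Pow(Add(1, 3), 2)), Add(-5, 3)) = Mul(Mul(35, Pow(4, 2)), -2) = Mul(Mul(35, 16), -2) = Mul(560, -2) = -1120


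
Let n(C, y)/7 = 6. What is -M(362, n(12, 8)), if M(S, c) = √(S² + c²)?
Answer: -2*√33202 ≈ -364.43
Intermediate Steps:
n(C, y) = 42 (n(C, y) = 7*6 = 42)
-M(362, n(12, 8)) = -√(362² + 42²) = -√(131044 + 1764) = -√132808 = -2*√33202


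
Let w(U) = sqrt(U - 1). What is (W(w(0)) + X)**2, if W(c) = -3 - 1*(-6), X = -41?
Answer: 1444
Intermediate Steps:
w(U) = sqrt(-1 + U)
W(c) = 3 (W(c) = -3 + 6 = 3)
(W(w(0)) + X)**2 = (3 - 41)**2 = (-38)**2 = 1444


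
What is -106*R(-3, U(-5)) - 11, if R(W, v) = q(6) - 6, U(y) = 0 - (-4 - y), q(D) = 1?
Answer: 519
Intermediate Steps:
U(y) = 4 + y (U(y) = 0 + (4 + y) = 4 + y)
R(W, v) = -5 (R(W, v) = 1 - 6 = -5)
-106*R(-3, U(-5)) - 11 = -106*(-5) - 11 = 530 - 11 = 519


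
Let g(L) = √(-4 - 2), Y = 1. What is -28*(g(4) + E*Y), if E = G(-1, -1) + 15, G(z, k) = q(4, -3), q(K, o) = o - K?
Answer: -224 - 28*I*√6 ≈ -224.0 - 68.586*I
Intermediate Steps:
G(z, k) = -7 (G(z, k) = -3 - 1*4 = -3 - 4 = -7)
E = 8 (E = -7 + 15 = 8)
g(L) = I*√6 (g(L) = √(-6) = I*√6)
-28*(g(4) + E*Y) = -28*(I*√6 + 8*1) = -28*(I*√6 + 8) = -28*(8 + I*√6) = -224 - 28*I*√6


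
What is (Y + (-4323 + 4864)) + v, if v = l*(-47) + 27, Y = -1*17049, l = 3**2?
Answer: -16904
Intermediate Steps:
l = 9
Y = -17049
v = -396 (v = 9*(-47) + 27 = -423 + 27 = -396)
(Y + (-4323 + 4864)) + v = (-17049 + (-4323 + 4864)) - 396 = (-17049 + 541) - 396 = -16508 - 396 = -16904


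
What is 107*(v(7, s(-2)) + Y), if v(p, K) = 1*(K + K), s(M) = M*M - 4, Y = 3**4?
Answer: 8667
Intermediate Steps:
Y = 81
s(M) = -4 + M**2 (s(M) = M**2 - 4 = -4 + M**2)
v(p, K) = 2*K (v(p, K) = 1*(2*K) = 2*K)
107*(v(7, s(-2)) + Y) = 107*(2*(-4 + (-2)**2) + 81) = 107*(2*(-4 + 4) + 81) = 107*(2*0 + 81) = 107*(0 + 81) = 107*81 = 8667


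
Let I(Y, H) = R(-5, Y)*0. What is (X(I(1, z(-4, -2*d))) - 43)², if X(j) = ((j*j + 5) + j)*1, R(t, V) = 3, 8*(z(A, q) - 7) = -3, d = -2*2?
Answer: 1444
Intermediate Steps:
d = -4
z(A, q) = 53/8 (z(A, q) = 7 + (⅛)*(-3) = 7 - 3/8 = 53/8)
I(Y, H) = 0 (I(Y, H) = 3*0 = 0)
X(j) = 5 + j + j² (X(j) = ((j² + 5) + j)*1 = ((5 + j²) + j)*1 = (5 + j + j²)*1 = 5 + j + j²)
(X(I(1, z(-4, -2*d))) - 43)² = ((5 + 0 + 0²) - 43)² = ((5 + 0 + 0) - 43)² = (5 - 43)² = (-38)² = 1444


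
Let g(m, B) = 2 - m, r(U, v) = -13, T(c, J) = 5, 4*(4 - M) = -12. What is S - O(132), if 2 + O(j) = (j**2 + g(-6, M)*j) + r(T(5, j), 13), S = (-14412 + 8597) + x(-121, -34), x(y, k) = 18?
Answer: -24262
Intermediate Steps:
M = 7 (M = 4 - 1/4*(-12) = 4 + 3 = 7)
S = -5797 (S = (-14412 + 8597) + 18 = -5815 + 18 = -5797)
O(j) = -15 + j**2 + 8*j (O(j) = -2 + ((j**2 + (2 - 1*(-6))*j) - 13) = -2 + ((j**2 + (2 + 6)*j) - 13) = -2 + ((j**2 + 8*j) - 13) = -2 + (-13 + j**2 + 8*j) = -15 + j**2 + 8*j)
S - O(132) = -5797 - (-15 + 132**2 + 8*132) = -5797 - (-15 + 17424 + 1056) = -5797 - 1*18465 = -5797 - 18465 = -24262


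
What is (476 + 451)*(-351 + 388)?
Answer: 34299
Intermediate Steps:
(476 + 451)*(-351 + 388) = 927*37 = 34299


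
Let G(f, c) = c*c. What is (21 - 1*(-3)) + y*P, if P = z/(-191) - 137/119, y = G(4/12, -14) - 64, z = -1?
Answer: -2892840/22729 ≈ -127.28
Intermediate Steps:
G(f, c) = c²
y = 132 (y = (-14)² - 64 = 196 - 64 = 132)
P = -26048/22729 (P = -1/(-191) - 137/119 = -1*(-1/191) - 137*1/119 = 1/191 - 137/119 = -26048/22729 ≈ -1.1460)
(21 - 1*(-3)) + y*P = (21 - 1*(-3)) + 132*(-26048/22729) = (21 + 3) - 3438336/22729 = 24 - 3438336/22729 = -2892840/22729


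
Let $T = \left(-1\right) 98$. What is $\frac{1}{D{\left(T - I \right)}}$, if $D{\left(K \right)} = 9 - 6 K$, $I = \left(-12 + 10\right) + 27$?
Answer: $\frac{1}{747} \approx 0.0013387$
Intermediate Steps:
$T = -98$
$I = 25$ ($I = -2 + 27 = 25$)
$\frac{1}{D{\left(T - I \right)}} = \frac{1}{9 - 6 \left(-98 - 25\right)} = \frac{1}{9 - -738} = \frac{1}{9 + 738} = \frac{1}{747}$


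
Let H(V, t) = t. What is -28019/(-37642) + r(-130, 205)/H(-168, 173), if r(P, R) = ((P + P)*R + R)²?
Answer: 106115777506337/6512066 ≈ 1.6295e+7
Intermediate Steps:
r(P, R) = (R + 2*P*R)² (r(P, R) = ((2*P)*R + R)² = (2*P*R + R)² = (R + 2*P*R)²)
-28019/(-37642) + r(-130, 205)/H(-168, 173) = -28019/(-37642) + (205²*(1 + 2*(-130))²)/173 = -28019*(-1/37642) + (42025*(1 - 260)²)*(1/173) = 28019/37642 + (42025*(-259)²)*(1/173) = 28019/37642 + (42025*67081)*(1/173) = 28019/37642 + 2819079025*(1/173) = 28019/37642 + 2819079025/173 = 106115777506337/6512066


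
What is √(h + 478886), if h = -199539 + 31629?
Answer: 8*√4859 ≈ 557.65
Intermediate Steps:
h = -167910
√(h + 478886) = √(-167910 + 478886) = √310976 = 8*√4859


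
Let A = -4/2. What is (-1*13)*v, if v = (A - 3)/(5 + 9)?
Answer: 65/14 ≈ 4.6429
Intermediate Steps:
A = -2 (A = -4*½ = -2)
v = -5/14 (v = (-2 - 3)/(5 + 9) = -5/14 ≈ -0.35714)
(-1*13)*v = -1*13*(-5/14) = -13*(-5/14) = 65/14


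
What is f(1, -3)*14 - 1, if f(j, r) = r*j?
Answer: -43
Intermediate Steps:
f(j, r) = j*r
f(1, -3)*14 - 1 = (1*(-3))*14 - 1 = -3*14 - 1 = -42 - 1 = -43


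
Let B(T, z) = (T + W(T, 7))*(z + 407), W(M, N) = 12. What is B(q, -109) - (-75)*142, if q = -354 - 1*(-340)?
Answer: 10054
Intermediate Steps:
q = -14 (q = -354 + 340 = -14)
B(T, z) = (12 + T)*(407 + z) (B(T, z) = (T + 12)*(z + 407) = (12 + T)*(407 + z))
B(q, -109) - (-75)*142 = (4884 + 12*(-109) + 407*(-14) - 14*(-109)) - (-75)*142 = (4884 - 1308 - 5698 + 1526) - 1*(-10650) = -596 + 10650 = 10054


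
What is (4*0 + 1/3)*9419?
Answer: 9419/3 ≈ 3139.7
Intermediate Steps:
(4*0 + 1/3)*9419 = (0 + 1/3)*9419 = (1/3)*9419 = 9419/3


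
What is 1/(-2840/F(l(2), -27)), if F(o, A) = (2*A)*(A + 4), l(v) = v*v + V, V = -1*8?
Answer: -621/1420 ≈ -0.43732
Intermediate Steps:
V = -8
l(v) = -8 + v**2 (l(v) = v*v - 8 = v**2 - 8 = -8 + v**2)
F(o, A) = 2*A*(4 + A) (F(o, A) = (2*A)*(4 + A) = 2*A*(4 + A))
1/(-2840/F(l(2), -27)) = 1/(-2840*(-1/(54*(4 - 27)))) = 1/(-2840/(2*(-27)*(-23))) = 1/(-2840/1242) = 1/(-2840*1/1242) = 1/(-1420/621) = -621/1420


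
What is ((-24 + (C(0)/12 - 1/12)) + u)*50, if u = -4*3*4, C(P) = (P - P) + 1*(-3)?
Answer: -10850/3 ≈ -3616.7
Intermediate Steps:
C(P) = -3 (C(P) = 0 - 3 = -3)
u = -48 (u = -12*4 = -48)
((-24 + (C(0)/12 - 1/12)) + u)*50 = ((-24 + (-3/12 - 1/12)) - 48)*50 = ((-24 + (-3*1/12 - 1*1/12)) - 48)*50 = ((-24 + (-1/4 - 1/12)) - 48)*50 = ((-24 - 1/3) - 48)*50 = (-73/3 - 48)*50 = -217/3*50 = -10850/3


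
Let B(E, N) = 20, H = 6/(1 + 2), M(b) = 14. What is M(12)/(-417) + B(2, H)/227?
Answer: 5162/94659 ≈ 0.054533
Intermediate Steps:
H = 2 (H = 6/3 = 6*(⅓) = 2)
M(12)/(-417) + B(2, H)/227 = 14/(-417) + 20/227 = 14*(-1/417) + 20*(1/227) = -14/417 + 20/227 = 5162/94659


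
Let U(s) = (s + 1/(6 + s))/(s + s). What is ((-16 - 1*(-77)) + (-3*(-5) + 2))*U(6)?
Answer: 949/24 ≈ 39.542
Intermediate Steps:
U(s) = (s + 1/(6 + s))/(2*s) (U(s) = (s + 1/(6 + s))/((2*s)) = (s + 1/(6 + s))*(1/(2*s)) = (s + 1/(6 + s))/(2*s))
((-16 - 1*(-77)) + (-3*(-5) + 2))*U(6) = ((-16 - 1*(-77)) + (-3*(-5) + 2))*((½)*(1 + 6² + 6*6)/(6*(6 + 6))) = ((-16 + 77) + (15 + 2))*((½)*(⅙)*(1 + 36 + 36)/12) = (61 + 17)*((½)*(⅙)*(1/12)*73) = 78*(73/144) = 949/24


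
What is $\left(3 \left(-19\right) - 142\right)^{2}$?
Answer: $39601$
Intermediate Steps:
$\left(3 \left(-19\right) - 142\right)^{2} = \left(-57 - 142\right)^{2} = \left(-199\right)^{2} = 39601$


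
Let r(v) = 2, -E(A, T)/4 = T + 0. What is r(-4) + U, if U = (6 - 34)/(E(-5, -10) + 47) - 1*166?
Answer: -14296/87 ≈ -164.32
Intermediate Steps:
E(A, T) = -4*T (E(A, T) = -4*(T + 0) = -4*T)
U = -14470/87 (U = (6 - 34)/(-4*(-10) + 47) - 1*166 = -28/(40 + 47) - 166 = -28/87 - 166 = -14470/87 ≈ -166.32)
r(-4) + U = 2 - 14470/87 = -14296/87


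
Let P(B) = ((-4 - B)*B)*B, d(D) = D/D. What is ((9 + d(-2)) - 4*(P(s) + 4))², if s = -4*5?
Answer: 655667236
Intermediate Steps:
d(D) = 1
s = -20
P(B) = B²*(-4 - B) (P(B) = (B*(-4 - B))*B = B²*(-4 - B))
((9 + d(-2)) - 4*(P(s) + 4))² = ((9 + 1) - 4*((-20)²*(-4 - 1*(-20)) + 4))² = (10 - 4*(400*(-4 + 20) + 4))² = (10 - 4*(400*16 + 4))² = (10 - 4*(6400 + 4))² = (10 - 4*6404)² = (10 - 25616)² = (-25606)² = 655667236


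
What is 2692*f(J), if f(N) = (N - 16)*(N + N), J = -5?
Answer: 565320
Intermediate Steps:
f(N) = 2*N*(-16 + N) (f(N) = (-16 + N)*(2*N) = 2*N*(-16 + N))
2692*f(J) = 2692*(2*(-5)*(-16 - 5)) = 2692*(2*(-5)*(-21)) = 2692*210 = 565320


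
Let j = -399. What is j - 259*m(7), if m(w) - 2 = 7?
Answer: -2730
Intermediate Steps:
m(w) = 9 (m(w) = 2 + 7 = 9)
j - 259*m(7) = -399 - 259*9 = -399 - 2331 = -2730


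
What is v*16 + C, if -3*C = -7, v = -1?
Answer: -41/3 ≈ -13.667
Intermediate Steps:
C = 7/3 (C = -⅓*(-7) = 7/3 ≈ 2.3333)
v*16 + C = -1*16 + 7/3 = -16 + 7/3 = -41/3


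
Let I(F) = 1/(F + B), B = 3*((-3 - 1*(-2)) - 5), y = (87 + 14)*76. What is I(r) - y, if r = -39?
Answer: -437533/57 ≈ -7676.0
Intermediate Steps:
y = 7676 (y = 101*76 = 7676)
B = -18 (B = 3*((-3 + 2) - 5) = 3*(-1 - 5) = 3*(-6) = -18)
I(F) = 1/(-18 + F) (I(F) = 1/(F - 18) = 1/(-18 + F))
I(r) - y = 1/(-18 - 39) - 1*7676 = 1/(-57) - 7676 = -1/57 - 7676 = -437533/57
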